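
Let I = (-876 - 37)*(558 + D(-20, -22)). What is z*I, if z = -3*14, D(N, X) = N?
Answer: 20630148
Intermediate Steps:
z = -42
I = -491194 (I = (-876 - 37)*(558 - 20) = -913*538 = -491194)
z*I = -42*(-491194) = 20630148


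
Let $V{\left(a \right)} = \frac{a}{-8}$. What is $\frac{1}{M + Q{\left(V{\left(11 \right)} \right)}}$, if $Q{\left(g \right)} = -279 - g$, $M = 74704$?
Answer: $\frac{8}{595411} \approx 1.3436 \cdot 10^{-5}$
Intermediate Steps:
$V{\left(a \right)} = - \frac{a}{8}$ ($V{\left(a \right)} = a \left(- \frac{1}{8}\right) = - \frac{a}{8}$)
$\frac{1}{M + Q{\left(V{\left(11 \right)} \right)}} = \frac{1}{74704 - \left(279 - \frac{11}{8}\right)} = \frac{1}{74704 - \frac{2221}{8}} = \frac{1}{\frac{595411}{8}} = \frac{8}{595411}$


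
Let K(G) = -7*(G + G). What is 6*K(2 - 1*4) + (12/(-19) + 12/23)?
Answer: 73368/437 ≈ 167.89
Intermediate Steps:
K(G) = -14*G
6*K(2 - 1*4) + (12/(-19) + 12/23) = 6*(-14*(2 - 1*4)) + (12/(-19) + 12/23) = 6*(-14*(2 - 4)) + (12*(-1/19) + 12*(1/23)) = 6*(-14*(-2)) + (-12/19 + 12/23) = 6*28 - 48/437 = 168 - 48/437 = 73368/437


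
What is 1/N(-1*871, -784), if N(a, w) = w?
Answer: -1/784 ≈ -0.0012755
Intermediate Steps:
1/N(-1*871, -784) = 1/(-784) = -1/784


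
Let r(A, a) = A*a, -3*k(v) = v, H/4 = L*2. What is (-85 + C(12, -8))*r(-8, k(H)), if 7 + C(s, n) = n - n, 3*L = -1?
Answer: 5888/9 ≈ 654.22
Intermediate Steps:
L = -⅓ (L = (⅓)*(-1) = -⅓ ≈ -0.33333)
H = -8/3 (H = 4*(-⅓*2) = 4*(-⅔) = -8/3 ≈ -2.6667)
C(s, n) = -7 (C(s, n) = -7 + (n - n) = -7 + 0 = -7)
k(v) = -v/3
(-85 + C(12, -8))*r(-8, k(H)) = (-85 - 7)*(-(-8)*(-8)/(3*3)) = -(-736)*8/9 = -92*(-64/9) = 5888/9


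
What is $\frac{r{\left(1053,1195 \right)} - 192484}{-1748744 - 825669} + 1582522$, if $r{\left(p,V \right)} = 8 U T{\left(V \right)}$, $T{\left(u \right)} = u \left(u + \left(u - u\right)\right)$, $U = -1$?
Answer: $\frac{4074076826270}{2574413} \approx 1.5825 \cdot 10^{6}$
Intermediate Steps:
$T{\left(u \right)} = u^{2}$ ($T{\left(u \right)} = u \left(u + 0\right) = u u = u^{2}$)
$r{\left(p,V \right)} = - 8 V^{2}$ ($r{\left(p,V \right)} = 8 \left(-1\right) V^{2} = - 8 V^{2}$)
$\frac{r{\left(1053,1195 \right)} - 192484}{-1748744 - 825669} + 1582522 = \frac{- 8 \cdot 1195^{2} - 192484}{-1748744 - 825669} + 1582522 = \frac{\left(-8\right) 1428025 - 192484}{-2574413} + 1582522 = \left(-11424200 - 192484\right) \left(- \frac{1}{2574413}\right) + 1582522 = \left(-11616684\right) \left(- \frac{1}{2574413}\right) + 1582522 = \frac{11616684}{2574413} + 1582522 = \frac{4074076826270}{2574413}$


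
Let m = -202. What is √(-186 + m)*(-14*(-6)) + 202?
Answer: 202 + 168*I*√97 ≈ 202.0 + 1654.6*I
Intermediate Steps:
√(-186 + m)*(-14*(-6)) + 202 = √(-186 - 202)*(-14*(-6)) + 202 = √(-388)*84 + 202 = (2*I*√97)*84 + 202 = 168*I*√97 + 202 = 202 + 168*I*√97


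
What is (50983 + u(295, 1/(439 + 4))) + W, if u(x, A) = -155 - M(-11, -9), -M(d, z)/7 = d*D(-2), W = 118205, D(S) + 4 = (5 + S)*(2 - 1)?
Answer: 169110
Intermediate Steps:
D(S) = 1 + S (D(S) = -4 + (5 + S)*(2 - 1) = -4 + (5 + S)*1 = -4 + (5 + S) = 1 + S)
M(d, z) = 7*d (M(d, z) = -7*d*(1 - 2) = -7*d*(-1) = -(-7)*d = 7*d)
u(x, A) = -78 (u(x, A) = -155 - 7*(-11) = -155 - 1*(-77) = -155 + 77 = -78)
(50983 + u(295, 1/(439 + 4))) + W = (50983 - 78) + 118205 = 50905 + 118205 = 169110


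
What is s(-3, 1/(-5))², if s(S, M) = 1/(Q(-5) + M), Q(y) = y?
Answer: 25/676 ≈ 0.036982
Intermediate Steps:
s(S, M) = 1/(-5 + M)
s(-3, 1/(-5))² = (1/(-5 + 1/(-5)))² = (1/(-5 + 1*(-⅕)))² = (1/(-5 - ⅕))² = (1/(-26/5))² = (-5/26)² = 25/676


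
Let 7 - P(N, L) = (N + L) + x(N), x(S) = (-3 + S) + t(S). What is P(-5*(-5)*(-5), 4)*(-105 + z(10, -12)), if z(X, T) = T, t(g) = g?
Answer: -44577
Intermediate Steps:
x(S) = -3 + 2*S (x(S) = (-3 + S) + S = -3 + 2*S)
P(N, L) = 10 - L - 3*N (P(N, L) = 7 - ((N + L) + (-3 + 2*N)) = 7 - ((L + N) + (-3 + 2*N)) = 7 - (-3 + L + 3*N) = 7 + (3 - L - 3*N) = 10 - L - 3*N)
P(-5*(-5)*(-5), 4)*(-105 + z(10, -12)) = (10 - 1*4 - 3*(-5*(-5))*(-5))*(-105 - 12) = (10 - 4 - 75*(-5))*(-117) = (10 - 4 - 3*(-125))*(-117) = (10 - 4 + 375)*(-117) = 381*(-117) = -44577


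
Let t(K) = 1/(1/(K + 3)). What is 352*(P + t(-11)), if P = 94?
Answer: 30272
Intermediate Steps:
t(K) = 3 + K (t(K) = 1/(1/(3 + K)) = 3 + K)
352*(P + t(-11)) = 352*(94 + (3 - 11)) = 352*(94 - 8) = 352*86 = 30272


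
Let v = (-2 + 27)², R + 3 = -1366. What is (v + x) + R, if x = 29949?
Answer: 29205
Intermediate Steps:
R = -1369 (R = -3 - 1366 = -1369)
v = 625 (v = 25² = 625)
(v + x) + R = (625 + 29949) - 1369 = 30574 - 1369 = 29205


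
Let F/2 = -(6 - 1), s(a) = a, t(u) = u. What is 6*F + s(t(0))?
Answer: -60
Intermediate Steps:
F = -10 (F = 2*(-(6 - 1)) = 2*(-1*5) = 2*(-5) = -10)
6*F + s(t(0)) = 6*(-10) + 0 = -60 + 0 = -60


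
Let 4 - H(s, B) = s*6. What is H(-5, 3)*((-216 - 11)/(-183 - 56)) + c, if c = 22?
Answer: 12976/239 ≈ 54.293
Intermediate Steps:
H(s, B) = 4 - 6*s (H(s, B) = 4 - s*6 = 4 - 6*s)
H(-5, 3)*((-216 - 11)/(-183 - 56)) + c = (4 - 6*(-5))*((-216 - 11)/(-183 - 56)) + 22 = (4 + 30)*(-227/(-239)) + 22 = 34*(-227*(-1/239)) + 22 = 34*(227/239) + 22 = 7718/239 + 22 = 12976/239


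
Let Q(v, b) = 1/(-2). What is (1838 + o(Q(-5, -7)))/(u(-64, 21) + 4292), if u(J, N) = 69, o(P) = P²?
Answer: 7353/17444 ≈ 0.42152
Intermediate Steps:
Q(v, b) = -½
(1838 + o(Q(-5, -7)))/(u(-64, 21) + 4292) = (1838 + (-½)²)/(69 + 4292) = (1838 + ¼)/4361 = (7353/4)*(1/4361) = 7353/17444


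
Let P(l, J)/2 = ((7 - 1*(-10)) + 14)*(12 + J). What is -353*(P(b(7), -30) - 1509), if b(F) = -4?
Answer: 926625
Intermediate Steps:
P(l, J) = 744 + 62*J (P(l, J) = 2*(((7 - 1*(-10)) + 14)*(12 + J)) = 2*(((7 + 10) + 14)*(12 + J)) = 2*((17 + 14)*(12 + J)) = 2*(31*(12 + J)) = 2*(372 + 31*J) = 744 + 62*J)
-353*(P(b(7), -30) - 1509) = -353*((744 + 62*(-30)) - 1509) = -353*((744 - 1860) - 1509) = -353*(-1116 - 1509) = -353*(-2625) = 926625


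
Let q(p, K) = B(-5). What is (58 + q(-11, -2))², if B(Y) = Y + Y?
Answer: 2304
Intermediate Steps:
B(Y) = 2*Y
q(p, K) = -10 (q(p, K) = 2*(-5) = -10)
(58 + q(-11, -2))² = (58 - 10)² = 48² = 2304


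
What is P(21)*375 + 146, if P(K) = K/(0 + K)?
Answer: 521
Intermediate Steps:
P(K) = 1 (P(K) = K/K = 1)
P(21)*375 + 146 = 1*375 + 146 = 375 + 146 = 521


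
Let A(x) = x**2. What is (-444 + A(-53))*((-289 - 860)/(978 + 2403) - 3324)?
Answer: -8860545815/1127 ≈ -7.8621e+6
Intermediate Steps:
(-444 + A(-53))*((-289 - 860)/(978 + 2403) - 3324) = (-444 + (-53)**2)*((-289 - 860)/(978 + 2403) - 3324) = (-444 + 2809)*(-1149/3381 - 3324) = 2365*(-1149*1/3381 - 3324) = 2365*(-383/1127 - 3324) = 2365*(-3746531/1127) = -8860545815/1127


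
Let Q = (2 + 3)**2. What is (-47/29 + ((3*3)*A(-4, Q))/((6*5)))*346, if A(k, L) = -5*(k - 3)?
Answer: 89095/29 ≈ 3072.2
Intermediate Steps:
Q = 25 (Q = 5**2 = 25)
A(k, L) = 15 - 5*k (A(k, L) = -5*(-3 + k) = 15 - 5*k)
(-47/29 + ((3*3)*A(-4, Q))/((6*5)))*346 = (-47/29 + ((3*3)*(15 - 5*(-4)))/((6*5)))*346 = (-47*1/29 + (9*(15 + 20))/30)*346 = (-47/29 + (9*35)*(1/30))*346 = (-47/29 + 315*(1/30))*346 = (-47/29 + 21/2)*346 = (515/58)*346 = 89095/29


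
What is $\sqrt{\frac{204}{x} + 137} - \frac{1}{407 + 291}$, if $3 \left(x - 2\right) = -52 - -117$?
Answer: $- \frac{1}{698} + \frac{7 \sqrt{14981}}{71} \approx 12.066$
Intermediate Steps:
$x = \frac{71}{3}$ ($x = 2 + \frac{-52 - -117}{3} = 2 + \frac{-52 + 117}{3} = 2 + \frac{1}{3} \cdot 65 = 2 + \frac{65}{3} = \frac{71}{3} \approx 23.667$)
$\sqrt{\frac{204}{x} + 137} - \frac{1}{407 + 291} = \sqrt{\frac{204}{\frac{71}{3}} + 137} - \frac{1}{407 + 291} = \sqrt{204 \cdot \frac{3}{71} + 137} - \frac{1}{698} = \sqrt{\frac{612}{71} + 137} - \frac{1}{698} = \sqrt{\frac{10339}{71}} - \frac{1}{698} = \frac{7 \sqrt{14981}}{71} - \frac{1}{698} = - \frac{1}{698} + \frac{7 \sqrt{14981}}{71}$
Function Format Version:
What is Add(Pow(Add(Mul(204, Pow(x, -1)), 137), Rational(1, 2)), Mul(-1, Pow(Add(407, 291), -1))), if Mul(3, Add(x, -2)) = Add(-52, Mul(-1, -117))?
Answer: Add(Rational(-1, 698), Mul(Rational(7, 71), Pow(14981, Rational(1, 2)))) ≈ 12.066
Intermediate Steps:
x = Rational(71, 3) (x = Add(2, Mul(Rational(1, 3), Add(-52, Mul(-1, -117)))) = Add(2, Mul(Rational(1, 3), Add(-52, 117))) = Add(2, Mul(Rational(1, 3), 65)) = Add(2, Rational(65, 3)) = Rational(71, 3) ≈ 23.667)
Add(Pow(Add(Mul(204, Pow(x, -1)), 137), Rational(1, 2)), Mul(-1, Pow(Add(407, 291), -1))) = Add(Pow(Add(Mul(204, Pow(Rational(71, 3), -1)), 137), Rational(1, 2)), Mul(-1, Pow(Add(407, 291), -1))) = Add(Pow(Add(Mul(204, Rational(3, 71)), 137), Rational(1, 2)), Mul(-1, Pow(698, -1))) = Add(Pow(Add(Rational(612, 71), 137), Rational(1, 2)), Mul(-1, Rational(1, 698))) = Add(Pow(Rational(10339, 71), Rational(1, 2)), Rational(-1, 698)) = Add(Mul(Rational(7, 71), Pow(14981, Rational(1, 2))), Rational(-1, 698)) = Add(Rational(-1, 698), Mul(Rational(7, 71), Pow(14981, Rational(1, 2))))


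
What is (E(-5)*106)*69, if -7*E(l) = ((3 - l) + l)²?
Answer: -65826/7 ≈ -9403.7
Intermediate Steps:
E(l) = -9/7 (E(l) = -((3 - l) + l)²/7 = -⅐*3² = -⅐*9 = -9/7)
(E(-5)*106)*69 = -9/7*106*69 = -954/7*69 = -65826/7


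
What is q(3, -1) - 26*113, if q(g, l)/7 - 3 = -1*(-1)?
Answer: -2910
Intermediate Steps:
q(g, l) = 28 (q(g, l) = 21 + 7*(-1*(-1)) = 21 + 7*1 = 21 + 7 = 28)
q(3, -1) - 26*113 = 28 - 26*113 = 28 - 2938 = -2910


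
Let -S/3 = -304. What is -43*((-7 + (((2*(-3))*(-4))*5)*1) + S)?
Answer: -44075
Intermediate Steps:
S = 912 (S = -3*(-304) = 912)
-43*((-7 + (((2*(-3))*(-4))*5)*1) + S) = -43*((-7 + (((2*(-3))*(-4))*5)*1) + 912) = -43*((-7 + (-6*(-4)*5)*1) + 912) = -43*((-7 + (24*5)*1) + 912) = -43*((-7 + 120*1) + 912) = -43*((-7 + 120) + 912) = -43*(113 + 912) = -43*1025 = -44075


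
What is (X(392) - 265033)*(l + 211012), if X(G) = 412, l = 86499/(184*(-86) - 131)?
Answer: -890875694489781/15955 ≈ -5.5837e+10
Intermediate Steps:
l = -86499/15955 (l = 86499/(-15824 - 131) = 86499/(-15955) = 86499*(-1/15955) = -86499/15955 ≈ -5.4214)
(X(392) - 265033)*(l + 211012) = (412 - 265033)*(-86499/15955 + 211012) = -264621*3366609961/15955 = -890875694489781/15955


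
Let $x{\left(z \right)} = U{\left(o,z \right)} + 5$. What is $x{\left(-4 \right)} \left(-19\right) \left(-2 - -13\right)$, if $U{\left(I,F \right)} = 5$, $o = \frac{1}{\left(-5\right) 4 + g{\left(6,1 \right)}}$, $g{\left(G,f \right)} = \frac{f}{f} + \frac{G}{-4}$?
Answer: $-2090$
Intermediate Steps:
$g{\left(G,f \right)} = 1 - \frac{G}{4}$ ($g{\left(G,f \right)} = 1 + G \left(- \frac{1}{4}\right) = 1 - \frac{G}{4}$)
$o = - \frac{2}{41}$ ($o = \frac{1}{\left(-5\right) 4 + \left(1 - \frac{3}{2}\right)} = \frac{1}{-20 + \left(1 - \frac{3}{2}\right)} = \frac{1}{-20 - \frac{1}{2}} = \frac{1}{- \frac{41}{2}} = - \frac{2}{41} \approx -0.048781$)
$x{\left(z \right)} = 10$ ($x{\left(z \right)} = 5 + 5 = 10$)
$x{\left(-4 \right)} \left(-19\right) \left(-2 - -13\right) = 10 \left(-19\right) \left(-2 - -13\right) = - 190 \left(-2 + 13\right) = \left(-190\right) 11 = -2090$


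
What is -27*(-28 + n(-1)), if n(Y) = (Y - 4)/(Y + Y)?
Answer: 1377/2 ≈ 688.50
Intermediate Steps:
n(Y) = (-4 + Y)/(2*Y) (n(Y) = (-4 + Y)/((2*Y)) = (-4 + Y)*(1/(2*Y)) = (-4 + Y)/(2*Y))
-27*(-28 + n(-1)) = -27*(-28 + (1/2)*(-4 - 1)/(-1)) = -27*(-28 + (1/2)*(-1)*(-5)) = -27*(-28 + 5/2) = -27*(-51/2) = 1377/2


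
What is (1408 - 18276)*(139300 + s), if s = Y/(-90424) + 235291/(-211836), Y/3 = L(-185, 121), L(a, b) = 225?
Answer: -22149860777982559/9426702 ≈ -2.3497e+9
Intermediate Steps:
Y = 675 (Y = 3*225 = 675)
s = -42163273/37706808 (s = 675/(-90424) + 235291/(-211836) = 675*(-1/90424) + 235291*(-1/211836) = -675/90424 - 235291/211836 = -42163273/37706808 ≈ -1.1182)
(1408 - 18276)*(139300 + s) = (1408 - 18276)*(139300 - 42163273/37706808) = -16868*5252516191127/37706808 = -22149860777982559/9426702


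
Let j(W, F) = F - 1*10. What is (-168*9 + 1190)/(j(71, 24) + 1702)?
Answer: -161/858 ≈ -0.18765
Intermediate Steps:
j(W, F) = -10 + F (j(W, F) = F - 10 = -10 + F)
(-168*9 + 1190)/(j(71, 24) + 1702) = (-168*9 + 1190)/((-10 + 24) + 1702) = (-1512 + 1190)/(14 + 1702) = -322/1716 = -322*1/1716 = -161/858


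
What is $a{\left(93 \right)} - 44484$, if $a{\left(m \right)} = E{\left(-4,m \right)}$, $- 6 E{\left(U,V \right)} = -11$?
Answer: $- \frac{266893}{6} \approx -44482.0$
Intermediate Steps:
$E{\left(U,V \right)} = \frac{11}{6}$ ($E{\left(U,V \right)} = \left(- \frac{1}{6}\right) \left(-11\right) = \frac{11}{6}$)
$a{\left(m \right)} = \frac{11}{6}$
$a{\left(93 \right)} - 44484 = \frac{11}{6} - 44484 = - \frac{266893}{6}$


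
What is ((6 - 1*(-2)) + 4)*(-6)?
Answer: -72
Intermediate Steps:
((6 - 1*(-2)) + 4)*(-6) = ((6 + 2) + 4)*(-6) = (8 + 4)*(-6) = 12*(-6) = -72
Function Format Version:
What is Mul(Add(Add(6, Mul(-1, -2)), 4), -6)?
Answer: -72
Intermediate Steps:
Mul(Add(Add(6, Mul(-1, -2)), 4), -6) = Mul(Add(Add(6, 2), 4), -6) = Mul(Add(8, 4), -6) = Mul(12, -6) = -72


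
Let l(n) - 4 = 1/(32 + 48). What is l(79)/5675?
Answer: 321/454000 ≈ 0.00070705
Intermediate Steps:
l(n) = 321/80 (l(n) = 4 + 1/(32 + 48) = 4 + 1/80 = 321/80)
l(79)/5675 = (321/80)/5675 = (321/80)*(1/5675) = 321/454000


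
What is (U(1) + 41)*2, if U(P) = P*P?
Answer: 84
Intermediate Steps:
U(P) = P²
(U(1) + 41)*2 = (1² + 41)*2 = (1 + 41)*2 = 42*2 = 84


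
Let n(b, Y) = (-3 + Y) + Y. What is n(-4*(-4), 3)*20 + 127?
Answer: 187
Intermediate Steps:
n(b, Y) = -3 + 2*Y
n(-4*(-4), 3)*20 + 127 = (-3 + 2*3)*20 + 127 = (-3 + 6)*20 + 127 = 3*20 + 127 = 60 + 127 = 187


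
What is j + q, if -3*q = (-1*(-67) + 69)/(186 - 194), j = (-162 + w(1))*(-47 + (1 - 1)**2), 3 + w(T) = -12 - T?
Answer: 25115/3 ≈ 8371.7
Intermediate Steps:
w(T) = -15 - T (w(T) = -3 + (-12 - T) = -15 - T)
j = 8366 (j = (-162 + (-15 - 1*1))*(-47 + (1 - 1)**2) = (-162 + (-15 - 1))*(-47 + 0**2) = (-162 - 16)*(-47 + 0) = -178*(-47) = 8366)
q = 17/3 (q = -(-1*(-67) + 69)/(3*(186 - 194)) = -(67 + 69)/(3*(-8)) = -136*(-1)/(3*8) = -1/3*(-17) = 17/3 ≈ 5.6667)
j + q = 8366 + 17/3 = 25115/3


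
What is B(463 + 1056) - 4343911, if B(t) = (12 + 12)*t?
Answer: -4307455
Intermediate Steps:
B(t) = 24*t
B(463 + 1056) - 4343911 = 24*(463 + 1056) - 4343911 = 24*1519 - 4343911 = 36456 - 4343911 = -4307455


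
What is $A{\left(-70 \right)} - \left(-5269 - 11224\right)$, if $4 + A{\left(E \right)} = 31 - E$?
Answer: $16590$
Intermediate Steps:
$A{\left(E \right)} = 27 - E$ ($A{\left(E \right)} = -4 - \left(-31 + E\right) = 27 - E$)
$A{\left(-70 \right)} - \left(-5269 - 11224\right) = \left(27 - -70\right) - \left(-5269 - 11224\right) = \left(27 + 70\right) - -16493 = 97 + 16493 = 16590$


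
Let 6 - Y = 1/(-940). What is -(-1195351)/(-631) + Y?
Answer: -1120070469/593140 ≈ -1888.4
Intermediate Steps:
Y = 5641/940 (Y = 6 - 1/(-940) = 6 - 1*(-1/940) = 6 + 1/940 = 5641/940 ≈ 6.0011)
-(-1195351)/(-631) + Y = -(-1195351)/(-631) + 5641/940 = -(-1195351)*(-1)/631 + 5641/940 = -1363*877/631 + 5641/940 = -1195351/631 + 5641/940 = -1120070469/593140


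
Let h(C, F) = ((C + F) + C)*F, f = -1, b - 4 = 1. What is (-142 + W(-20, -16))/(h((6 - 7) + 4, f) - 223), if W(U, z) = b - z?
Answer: 121/228 ≈ 0.53070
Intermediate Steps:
b = 5 (b = 4 + 1 = 5)
W(U, z) = 5 - z
h(C, F) = F*(F + 2*C) (h(C, F) = (F + 2*C)*F = F*(F + 2*C))
(-142 + W(-20, -16))/(h((6 - 7) + 4, f) - 223) = (-142 + (5 - 1*(-16)))/(-(-1 + 2*((6 - 7) + 4)) - 223) = (-142 + (5 + 16))/(-(-1 + 2*(-1 + 4)) - 223) = (-142 + 21)/(-(-1 + 2*3) - 223) = -121/(-(-1 + 6) - 223) = -121/(-1*5 - 223) = -121/(-5 - 223) = -121/(-228) = -121*(-1/228) = 121/228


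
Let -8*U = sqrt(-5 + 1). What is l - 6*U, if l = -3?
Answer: -3 + 3*I/2 ≈ -3.0 + 1.5*I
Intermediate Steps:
U = -I/4 (U = -sqrt(-5 + 1)/8 = -I/4 ≈ -0.25*I)
l - 6*U = -3 - (-3)*I/2 = -3 + 3*I/2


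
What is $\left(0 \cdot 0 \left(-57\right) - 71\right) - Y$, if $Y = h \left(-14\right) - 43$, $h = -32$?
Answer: $-476$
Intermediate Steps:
$Y = 405$ ($Y = \left(-32\right) \left(-14\right) - 43 = 448 - 43 = 405$)
$\left(0 \cdot 0 \left(-57\right) - 71\right) - Y = \left(0 \cdot 0 \left(-57\right) - 71\right) - 405 = \left(0 \left(-57\right) - 71\right) - 405 = \left(0 - 71\right) - 405 = -71 - 405 = -476$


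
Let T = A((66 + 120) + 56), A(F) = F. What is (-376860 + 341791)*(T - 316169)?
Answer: 11079243963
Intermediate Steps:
T = 242 (T = (66 + 120) + 56 = 186 + 56 = 242)
(-376860 + 341791)*(T - 316169) = (-376860 + 341791)*(242 - 316169) = -35069*(-315927) = 11079243963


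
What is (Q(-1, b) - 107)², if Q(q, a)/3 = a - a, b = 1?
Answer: 11449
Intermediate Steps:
Q(q, a) = 0 (Q(q, a) = 3*(a - a) = 3*0 = 0)
(Q(-1, b) - 107)² = (0 - 107)² = (-107)² = 11449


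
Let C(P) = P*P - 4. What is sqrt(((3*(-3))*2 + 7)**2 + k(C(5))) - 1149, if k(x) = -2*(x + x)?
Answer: -1149 + sqrt(37) ≈ -1142.9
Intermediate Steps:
C(P) = -4 + P**2 (C(P) = P**2 - 4 = -4 + P**2)
k(x) = -4*x
sqrt(((3*(-3))*2 + 7)**2 + k(C(5))) - 1149 = sqrt(((3*(-3))*2 + 7)**2 - 4*(-4 + 5**2)) - 1149 = sqrt((-9*2 + 7)**2 - 4*(-4 + 25)) - 1149 = sqrt((-18 + 7)**2 - 4*21) - 1149 = sqrt((-11)**2 - 84) - 1149 = sqrt(121 - 84) - 1149 = sqrt(37) - 1149 = -1149 + sqrt(37)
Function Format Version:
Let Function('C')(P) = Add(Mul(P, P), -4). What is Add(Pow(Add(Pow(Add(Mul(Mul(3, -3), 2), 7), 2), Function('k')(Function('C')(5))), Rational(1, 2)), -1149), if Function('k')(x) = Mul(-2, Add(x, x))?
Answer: Add(-1149, Pow(37, Rational(1, 2))) ≈ -1142.9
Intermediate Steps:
Function('C')(P) = Add(-4, Pow(P, 2)) (Function('C')(P) = Add(Pow(P, 2), -4) = Add(-4, Pow(P, 2)))
Function('k')(x) = Mul(-4, x) (Function('k')(x) = Mul(-2, Mul(2, x)) = Mul(-4, x))
Add(Pow(Add(Pow(Add(Mul(Mul(3, -3), 2), 7), 2), Function('k')(Function('C')(5))), Rational(1, 2)), -1149) = Add(Pow(Add(Pow(Add(Mul(Mul(3, -3), 2), 7), 2), Mul(-4, Add(-4, Pow(5, 2)))), Rational(1, 2)), -1149) = Add(Pow(Add(Pow(Add(Mul(-9, 2), 7), 2), Mul(-4, Add(-4, 25))), Rational(1, 2)), -1149) = Add(Pow(Add(Pow(Add(-18, 7), 2), Mul(-4, 21)), Rational(1, 2)), -1149) = Add(Pow(Add(Pow(-11, 2), -84), Rational(1, 2)), -1149) = Add(Pow(Add(121, -84), Rational(1, 2)), -1149) = Add(Pow(37, Rational(1, 2)), -1149) = Add(-1149, Pow(37, Rational(1, 2)))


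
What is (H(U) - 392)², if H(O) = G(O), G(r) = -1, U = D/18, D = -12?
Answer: 154449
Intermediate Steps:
U = -⅔ (U = -12/18 = -12*1/18 = -⅔ ≈ -0.66667)
H(O) = -1
(H(U) - 392)² = (-1 - 392)² = (-393)² = 154449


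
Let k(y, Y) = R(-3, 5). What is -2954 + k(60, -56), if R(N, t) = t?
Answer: -2949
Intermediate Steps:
k(y, Y) = 5
-2954 + k(60, -56) = -2954 + 5 = -2949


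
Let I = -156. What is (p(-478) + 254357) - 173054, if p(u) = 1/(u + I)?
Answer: 51546101/634 ≈ 81303.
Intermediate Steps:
p(u) = 1/(-156 + u) (p(u) = 1/(u - 156) = 1/(-156 + u))
(p(-478) + 254357) - 173054 = (1/(-156 - 478) + 254357) - 173054 = (1/(-634) + 254357) - 173054 = (-1/634 + 254357) - 173054 = 161262337/634 - 173054 = 51546101/634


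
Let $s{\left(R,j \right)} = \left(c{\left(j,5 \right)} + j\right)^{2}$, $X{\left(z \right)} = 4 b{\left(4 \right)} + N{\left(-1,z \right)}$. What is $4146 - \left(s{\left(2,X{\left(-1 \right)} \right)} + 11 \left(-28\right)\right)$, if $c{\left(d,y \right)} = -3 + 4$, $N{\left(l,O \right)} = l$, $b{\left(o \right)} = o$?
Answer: $4198$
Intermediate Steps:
$X{\left(z \right)} = 15$ ($X{\left(z \right)} = 4 \cdot 4 - 1 = 16 - 1 = 15$)
$c{\left(d,y \right)} = 1$
$s{\left(R,j \right)} = \left(1 + j\right)^{2}$
$4146 - \left(s{\left(2,X{\left(-1 \right)} \right)} + 11 \left(-28\right)\right) = 4146 - \left(\left(1 + 15\right)^{2} + 11 \left(-28\right)\right) = 4146 - \left(16^{2} - 308\right) = 4146 - \left(256 - 308\right) = 4146 - -52 = 4146 + 52 = 4198$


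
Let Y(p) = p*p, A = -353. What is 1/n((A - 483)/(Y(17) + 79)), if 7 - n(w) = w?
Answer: 92/853 ≈ 0.10785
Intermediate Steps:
Y(p) = p**2
n(w) = 7 - w
1/n((A - 483)/(Y(17) + 79)) = 1/(7 - (-353 - 483)/(17**2 + 79)) = 1/(7 - (-836)/(289 + 79)) = 1/(7 - (-836)/368) = 1/(7 - 1*(-209/92)) = 1/(7 + 209/92) = 1/(853/92) = 92/853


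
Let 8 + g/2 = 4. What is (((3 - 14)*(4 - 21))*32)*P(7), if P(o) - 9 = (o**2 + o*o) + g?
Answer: 592416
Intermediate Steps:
g = -8 (g = -16 + 2*4 = -16 + 8 = -8)
P(o) = 1 + 2*o**2 (P(o) = 9 + ((o**2 + o*o) - 8) = 9 + ((o**2 + o**2) - 8) = 9 + (2*o**2 - 8) = 9 + (-8 + 2*o**2) = 1 + 2*o**2)
(((3 - 14)*(4 - 21))*32)*P(7) = (((3 - 14)*(4 - 21))*32)*(1 + 2*7**2) = (-11*(-17)*32)*(1 + 2*49) = (187*32)*(1 + 98) = 5984*99 = 592416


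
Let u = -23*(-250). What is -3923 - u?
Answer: -9673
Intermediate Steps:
u = 5750
-3923 - u = -3923 - 1*5750 = -3923 - 5750 = -9673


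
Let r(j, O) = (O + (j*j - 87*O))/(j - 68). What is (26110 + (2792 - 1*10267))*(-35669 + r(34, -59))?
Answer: -11357808880/17 ≈ -6.6811e+8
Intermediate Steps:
r(j, O) = (j**2 - 86*O)/(-68 + j) (r(j, O) = (O + (j**2 - 87*O))/(-68 + j) = (j**2 - 86*O)/(-68 + j))
(26110 + (2792 - 1*10267))*(-35669 + r(34, -59)) = (26110 + (2792 - 1*10267))*(-35669 + (34**2 - 86*(-59))/(-68 + 34)) = (26110 + (2792 - 10267))*(-35669 + (1156 + 5074)/(-34)) = (26110 - 7475)*(-35669 - 1/34*6230) = 18635*(-35669 - 3115/17) = 18635*(-609488/17) = -11357808880/17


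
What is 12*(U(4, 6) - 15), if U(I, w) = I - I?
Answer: -180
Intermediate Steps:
U(I, w) = 0
12*(U(4, 6) - 15) = 12*(0 - 15) = 12*(-15) = -180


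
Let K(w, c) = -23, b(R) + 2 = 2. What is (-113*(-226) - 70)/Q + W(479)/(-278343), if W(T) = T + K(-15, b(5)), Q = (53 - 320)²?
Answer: 261345620/734918301 ≈ 0.35561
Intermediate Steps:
Q = 71289 (Q = (-267)² = 71289)
b(R) = 0 (b(R) = -2 + 2 = 0)
W(T) = -23 + T (W(T) = T - 23 = -23 + T)
(-113*(-226) - 70)/Q + W(479)/(-278343) = (-113*(-226) - 70)/71289 + (-23 + 479)/(-278343) = (25538 - 70)*(1/71289) + 456*(-1/278343) = 25468*(1/71289) - 152/92781 = 25468/71289 - 152/92781 = 261345620/734918301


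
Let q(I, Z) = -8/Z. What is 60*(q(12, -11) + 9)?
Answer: 6420/11 ≈ 583.64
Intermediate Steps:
60*(q(12, -11) + 9) = 60*(-8/(-11) + 9) = 60*(-8*(-1/11) + 9) = 60*(8/11 + 9) = 60*(107/11) = 6420/11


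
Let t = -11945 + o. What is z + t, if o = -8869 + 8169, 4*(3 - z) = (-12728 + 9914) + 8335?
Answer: -56089/4 ≈ -14022.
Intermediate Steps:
z = -5509/4 (z = 3 - ((-12728 + 9914) + 8335)/4 = 3 - (-2814 + 8335)/4 = 3 - ¼*5521 = 3 - 5521/4 = -5509/4 ≈ -1377.3)
o = -700
t = -12645 (t = -11945 - 700 = -12645)
z + t = -5509/4 - 12645 = -56089/4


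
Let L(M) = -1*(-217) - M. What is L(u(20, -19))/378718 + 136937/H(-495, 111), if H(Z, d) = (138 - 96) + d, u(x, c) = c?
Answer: 25930271437/28971927 ≈ 895.01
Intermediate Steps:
L(M) = 217 - M
H(Z, d) = 42 + d
L(u(20, -19))/378718 + 136937/H(-495, 111) = (217 - 1*(-19))/378718 + 136937/(42 + 111) = (217 + 19)*(1/378718) + 136937/153 = 236*(1/378718) + 136937*(1/153) = 118/189359 + 136937/153 = 25930271437/28971927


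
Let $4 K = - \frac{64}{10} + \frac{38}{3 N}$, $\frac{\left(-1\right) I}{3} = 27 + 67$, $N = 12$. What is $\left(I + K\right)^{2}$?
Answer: $\frac{10404204001}{129600} \approx 80279.0$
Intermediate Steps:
$I = -282$ ($I = - 3 \left(27 + 67\right) = \left(-3\right) 94 = -282$)
$K = - \frac{481}{360}$ ($K = \frac{- \frac{64}{10} + \frac{38}{3 \cdot 12}}{4} = \frac{\left(-64\right) \frac{1}{10} + \frac{38}{36}}{4} = \frac{- \frac{32}{5} + 38 \cdot \frac{1}{36}}{4} = \frac{- \frac{32}{5} + \frac{19}{18}}{4} = \frac{1}{4} \left(- \frac{481}{90}\right) = - \frac{481}{360} \approx -1.3361$)
$\left(I + K\right)^{2} = \left(-282 - \frac{481}{360}\right)^{2} = \left(- \frac{102001}{360}\right)^{2} = \frac{10404204001}{129600}$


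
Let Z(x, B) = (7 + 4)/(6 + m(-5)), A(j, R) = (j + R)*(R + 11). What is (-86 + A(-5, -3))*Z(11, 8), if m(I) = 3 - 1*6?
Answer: -550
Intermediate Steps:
m(I) = -3 (m(I) = 3 - 6 = -3)
A(j, R) = (11 + R)*(R + j) (A(j, R) = (R + j)*(11 + R) = (11 + R)*(R + j))
Z(x, B) = 11/3 (Z(x, B) = (7 + 4)/(6 - 3) = 11/3)
(-86 + A(-5, -3))*Z(11, 8) = (-86 + ((-3)**2 + 11*(-3) + 11*(-5) - 3*(-5)))*(11/3) = (-86 + (9 - 33 - 55 + 15))*(11/3) = (-86 - 64)*(11/3) = -150*11/3 = -550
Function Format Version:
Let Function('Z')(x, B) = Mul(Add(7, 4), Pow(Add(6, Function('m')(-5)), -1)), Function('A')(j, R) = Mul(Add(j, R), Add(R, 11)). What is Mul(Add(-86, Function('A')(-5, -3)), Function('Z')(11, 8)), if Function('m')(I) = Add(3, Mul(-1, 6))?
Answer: -550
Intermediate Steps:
Function('m')(I) = -3 (Function('m')(I) = Add(3, -6) = -3)
Function('A')(j, R) = Mul(Add(11, R), Add(R, j)) (Function('A')(j, R) = Mul(Add(R, j), Add(11, R)) = Mul(Add(11, R), Add(R, j)))
Function('Z')(x, B) = Rational(11, 3) (Function('Z')(x, B) = Mul(Add(7, 4), Pow(Add(6, -3), -1)) = Mul(11, Pow(3, -1)) = Mul(11, Rational(1, 3)) = Rational(11, 3))
Mul(Add(-86, Function('A')(-5, -3)), Function('Z')(11, 8)) = Mul(Add(-86, Add(Pow(-3, 2), Mul(11, -3), Mul(11, -5), Mul(-3, -5))), Rational(11, 3)) = Mul(Add(-86, Add(9, -33, -55, 15)), Rational(11, 3)) = Mul(Add(-86, -64), Rational(11, 3)) = Mul(-150, Rational(11, 3)) = -550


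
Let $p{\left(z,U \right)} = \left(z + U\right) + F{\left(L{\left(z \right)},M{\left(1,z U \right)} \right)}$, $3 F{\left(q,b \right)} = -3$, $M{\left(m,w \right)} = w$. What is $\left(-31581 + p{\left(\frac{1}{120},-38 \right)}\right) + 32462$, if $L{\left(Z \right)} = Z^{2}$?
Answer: $\frac{101041}{120} \approx 842.01$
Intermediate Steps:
$F{\left(q,b \right)} = -1$ ($F{\left(q,b \right)} = \frac{1}{3} \left(-3\right) = -1$)
$p{\left(z,U \right)} = -1 + U + z$ ($p{\left(z,U \right)} = \left(z + U\right) - 1 = \left(U + z\right) - 1 = -1 + U + z$)
$\left(-31581 + p{\left(\frac{1}{120},-38 \right)}\right) + 32462 = \left(-31581 - \left(39 - \frac{1}{120}\right)\right) + 32462 = \left(-31581 - \frac{4679}{120}\right) + 32462 = - \frac{3794399}{120} + 32462 = \frac{101041}{120}$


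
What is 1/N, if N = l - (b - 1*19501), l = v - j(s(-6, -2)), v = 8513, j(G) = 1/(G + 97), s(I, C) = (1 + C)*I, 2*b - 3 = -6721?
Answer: 103/3231418 ≈ 3.1875e-5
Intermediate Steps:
b = -3359 (b = 3/2 + (½)*(-6721) = 3/2 - 6721/2 = -3359)
s(I, C) = I*(1 + C)
j(G) = 1/(97 + G)
l = 876838/103 (l = 8513 - 1/(97 - 6*(1 - 2)) = 8513 - 1/(97 - 6*(-1)) = 8513 - 1/(97 + 6) = 8513 - 1/103 = 876838/103 ≈ 8513.0)
N = 3231418/103 (N = 876838/103 - (-3359 - 1*19501) = 876838/103 - (-3359 - 19501) = 876838/103 - 1*(-22860) = 876838/103 + 22860 = 3231418/103 ≈ 31373.)
1/N = 1/(3231418/103) = 103/3231418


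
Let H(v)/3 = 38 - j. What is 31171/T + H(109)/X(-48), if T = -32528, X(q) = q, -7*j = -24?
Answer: -710183/227696 ≈ -3.1190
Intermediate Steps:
j = 24/7 (j = -⅐*(-24) = 24/7 ≈ 3.4286)
H(v) = 726/7 (H(v) = 3*(38 - 1*24/7) = 3*(38 - 24/7) = 3*(242/7) = 726/7)
31171/T + H(109)/X(-48) = 31171/(-32528) + (726/7)/(-48) = 31171*(-1/32528) + (726/7)*(-1/48) = -31171/32528 - 121/56 = -710183/227696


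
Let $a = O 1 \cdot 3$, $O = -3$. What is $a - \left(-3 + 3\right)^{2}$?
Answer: $-9$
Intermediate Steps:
$a = -9$ ($a = \left(-3\right) 1 \cdot 3 = \left(-3\right) 3 = -9$)
$a - \left(-3 + 3\right)^{2} = -9 - \left(-3 + 3\right)^{2} = -9 - 0^{2} = -9 - 0 = -9 + 0 = -9$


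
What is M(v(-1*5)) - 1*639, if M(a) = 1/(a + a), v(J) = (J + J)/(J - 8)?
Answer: -12767/20 ≈ -638.35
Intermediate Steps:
v(J) = 2*J/(-8 + J) (v(J) = (2*J)/(-8 + J) = 2*J/(-8 + J))
M(a) = 1/(2*a)
M(v(-1*5)) - 1*639 = 1/(2*((2*(-1*5)/(-8 - 1*5)))) - 1*639 = 1/(2*((2*(-5)/(-8 - 5)))) - 639 = 1/(2*((2*(-5)/(-13)))) - 639 = 1/(2*((2*(-5)*(-1/13)))) - 639 = 1/(2*(10/13)) - 639 = (1/2)*(13/10) - 639 = 13/20 - 639 = -12767/20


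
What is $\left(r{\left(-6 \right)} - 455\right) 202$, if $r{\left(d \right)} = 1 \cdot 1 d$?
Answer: $-93122$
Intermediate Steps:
$r{\left(d \right)} = d$ ($r{\left(d \right)} = 1 d = d$)
$\left(r{\left(-6 \right)} - 455\right) 202 = \left(-6 - 455\right) 202 = \left(-461\right) 202 = -93122$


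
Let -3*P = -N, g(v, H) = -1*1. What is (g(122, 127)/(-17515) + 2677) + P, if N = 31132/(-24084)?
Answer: 846795411083/316373445 ≈ 2676.6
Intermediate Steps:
N = -7783/6021 (N = 31132*(-1/24084) = -7783/6021 ≈ -1.2926)
g(v, H) = -1
P = -7783/18063 (P = -(-1)*(-7783)/(3*6021) = -1/3*7783/6021 = -7783/18063 ≈ -0.43088)
(g(122, 127)/(-17515) + 2677) + P = (-1/(-17515) + 2677) - 7783/18063 = (-1*(-1/17515) + 2677) - 7783/18063 = (1/17515 + 2677) - 7783/18063 = 46887656/17515 - 7783/18063 = 846795411083/316373445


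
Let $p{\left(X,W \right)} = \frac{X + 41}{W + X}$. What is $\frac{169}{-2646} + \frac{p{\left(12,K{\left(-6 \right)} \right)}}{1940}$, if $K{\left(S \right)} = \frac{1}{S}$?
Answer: $- \frac{2804579}{45557505} \approx -0.061561$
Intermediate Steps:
$p{\left(X,W \right)} = \frac{41 + X}{W + X}$
$\frac{169}{-2646} + \frac{p{\left(12,K{\left(-6 \right)} \right)}}{1940} = \frac{169}{-2646} + \frac{\frac{1}{\frac{1}{-6} + 12} \left(41 + 12\right)}{1940} = 169 \left(- \frac{1}{2646}\right) + \frac{1}{- \frac{1}{6} + 12} \cdot 53 \cdot \frac{1}{1940} = - \frac{169}{2646} + \frac{1}{\frac{71}{6}} \cdot 53 \cdot \frac{1}{1940} = - \frac{169}{2646} + \frac{6}{71} \cdot 53 \cdot \frac{1}{1940} = - \frac{169}{2646} + \frac{318}{71} \cdot \frac{1}{1940} = - \frac{169}{2646} + \frac{159}{68870} = - \frac{2804579}{45557505}$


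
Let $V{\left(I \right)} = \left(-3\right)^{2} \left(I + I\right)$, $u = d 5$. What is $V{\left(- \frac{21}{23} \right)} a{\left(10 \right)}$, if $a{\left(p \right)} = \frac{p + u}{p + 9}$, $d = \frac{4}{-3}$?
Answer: $- \frac{1260}{437} \approx -2.8833$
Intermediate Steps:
$d = - \frac{4}{3}$ ($d = 4 \left(- \frac{1}{3}\right) = - \frac{4}{3} \approx -1.3333$)
$u = - \frac{20}{3}$ ($u = \left(- \frac{4}{3}\right) 5 = - \frac{20}{3} \approx -6.6667$)
$V{\left(I \right)} = 18 I$ ($V{\left(I \right)} = 9 \cdot 2 I = 18 I$)
$a{\left(p \right)} = \frac{- \frac{20}{3} + p}{9 + p}$ ($a{\left(p \right)} = \frac{p - \frac{20}{3}}{p + 9} = \frac{- \frac{20}{3} + p}{9 + p}$)
$V{\left(- \frac{21}{23} \right)} a{\left(10 \right)} = 18 \left(- \frac{21}{23}\right) \frac{- \frac{20}{3} + 10}{9 + 10} = 18 \left(\left(-21\right) \frac{1}{23}\right) \frac{1}{19} \cdot \frac{10}{3} = 18 \left(- \frac{21}{23}\right) \frac{1}{19} \cdot \frac{10}{3} = \left(- \frac{378}{23}\right) \frac{10}{57} = - \frac{1260}{437}$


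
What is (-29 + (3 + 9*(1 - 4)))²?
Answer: 2809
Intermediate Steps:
(-29 + (3 + 9*(1 - 4)))² = (-29 + (3 + 9*(-3)))² = (-29 + (3 - 27))² = (-29 - 24)² = (-53)² = 2809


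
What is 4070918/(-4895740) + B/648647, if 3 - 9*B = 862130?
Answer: -13993024185247/14290231787010 ≈ -0.97920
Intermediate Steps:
B = -862127/9 (B = ⅓ - ⅑*862130 = ⅓ - 862130/9 = -862127/9 ≈ -95792.)
4070918/(-4895740) + B/648647 = 4070918/(-4895740) - 862127/9/648647 = 4070918*(-1/4895740) - 862127/9*1/648647 = -2035459/2447870 - 862127/5837823 = -13993024185247/14290231787010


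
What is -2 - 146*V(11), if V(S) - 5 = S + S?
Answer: -3944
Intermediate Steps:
V(S) = 5 + 2*S (V(S) = 5 + (S + S) = 5 + 2*S)
-2 - 146*V(11) = -2 - 146*(5 + 2*11) = -2 - 146*(5 + 22) = -2 - 146*27 = -2 - 3942 = -3944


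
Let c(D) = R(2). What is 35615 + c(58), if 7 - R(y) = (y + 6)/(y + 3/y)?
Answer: 249338/7 ≈ 35620.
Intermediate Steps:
R(y) = 7 - (6 + y)/(y + 3/y) (R(y) = 7 - (y + 6)/(y + 3/y) = 7 - (6 + y)/(y + 3/y))
c(D) = 33/7 (c(D) = 3*(7 - 2*2 + 2*2²)/(3 + 2²) = 3*(7 - 4 + 2*4)/(3 + 4) = 3*(7 - 4 + 8)/7 = 3*(⅐)*11 = 33/7)
35615 + c(58) = 35615 + 33/7 = 249338/7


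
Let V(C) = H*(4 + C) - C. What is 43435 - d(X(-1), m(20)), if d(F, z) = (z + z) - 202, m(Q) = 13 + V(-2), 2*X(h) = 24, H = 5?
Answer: 43587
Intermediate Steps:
X(h) = 12 (X(h) = (½)*24 = 12)
V(C) = 20 + 4*C (V(C) = 5*(4 + C) - C = (20 + 5*C) - C = 20 + 4*C)
m(Q) = 25 (m(Q) = 13 + (20 + 4*(-2)) = 13 + (20 - 8) = 13 + 12 = 25)
d(F, z) = -202 + 2*z (d(F, z) = 2*z - 202 = -202 + 2*z)
43435 - d(X(-1), m(20)) = 43435 - (-202 + 2*25) = 43435 - (-202 + 50) = 43435 - 1*(-152) = 43435 + 152 = 43587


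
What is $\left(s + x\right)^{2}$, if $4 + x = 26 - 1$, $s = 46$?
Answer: $4489$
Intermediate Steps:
$x = 21$ ($x = -4 + \left(26 - 1\right) = -4 + 25 = 21$)
$\left(s + x\right)^{2} = \left(46 + 21\right)^{2} = 67^{2} = 4489$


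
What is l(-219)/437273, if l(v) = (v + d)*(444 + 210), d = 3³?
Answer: -125568/437273 ≈ -0.28716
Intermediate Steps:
d = 27
l(v) = 17658 + 654*v (l(v) = (v + 27)*(444 + 210) = (27 + v)*654 = 17658 + 654*v)
l(-219)/437273 = (17658 + 654*(-219))/437273 = (17658 - 143226)*(1/437273) = -125568*1/437273 = -125568/437273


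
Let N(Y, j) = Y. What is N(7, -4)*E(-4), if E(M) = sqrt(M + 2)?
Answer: 7*I*sqrt(2) ≈ 9.8995*I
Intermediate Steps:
E(M) = sqrt(2 + M)
N(7, -4)*E(-4) = 7*sqrt(2 - 4) = 7*sqrt(-2) = 7*(I*sqrt(2)) = 7*I*sqrt(2)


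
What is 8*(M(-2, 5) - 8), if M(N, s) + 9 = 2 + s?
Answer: -80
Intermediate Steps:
M(N, s) = -7 + s (M(N, s) = -9 + (2 + s) = -7 + s)
8*(M(-2, 5) - 8) = 8*((-7 + 5) - 8) = 8*(-2 - 8) = 8*(-10) = -80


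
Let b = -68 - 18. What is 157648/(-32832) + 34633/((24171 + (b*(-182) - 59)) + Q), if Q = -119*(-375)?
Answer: -760417901/173166228 ≈ -4.3913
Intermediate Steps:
Q = 44625
b = -86
157648/(-32832) + 34633/((24171 + (b*(-182) - 59)) + Q) = 157648/(-32832) + 34633/((24171 + (-86*(-182) - 59)) + 44625) = 157648*(-1/32832) + 34633/((24171 + (15652 - 59)) + 44625) = -9853/2052 + 34633/((24171 + 15593) + 44625) = -9853/2052 + 34633/(39764 + 44625) = -9853/2052 + 34633/84389 = -760417901/173166228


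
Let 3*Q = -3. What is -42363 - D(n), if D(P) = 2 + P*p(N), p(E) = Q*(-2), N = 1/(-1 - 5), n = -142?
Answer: -42081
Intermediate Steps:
Q = -1 (Q = (⅓)*(-3) = -1)
N = -⅙ (N = 1/(-6) = -⅙ ≈ -0.16667)
p(E) = 2 (p(E) = -1*(-2) = 2)
D(P) = 2 + 2*P (D(P) = 2 + P*2 = 2 + 2*P)
-42363 - D(n) = -42363 - (2 + 2*(-142)) = -42363 - (2 - 284) = -42363 - 1*(-282) = -42363 + 282 = -42081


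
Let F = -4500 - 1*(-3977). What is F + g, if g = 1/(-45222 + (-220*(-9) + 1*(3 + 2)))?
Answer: -22612952/43237 ≈ -523.00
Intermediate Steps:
F = -523 (F = -4500 + 3977 = -523)
g = -1/43237 (g = 1/(-45222 + (-110*(-18) + 1*5)) = 1/(-45222 + (1980 + 5)) = 1/(-45222 + 1985) = 1/(-43237) = -1/43237 ≈ -2.3128e-5)
F + g = -523 - 1/43237 = -22612952/43237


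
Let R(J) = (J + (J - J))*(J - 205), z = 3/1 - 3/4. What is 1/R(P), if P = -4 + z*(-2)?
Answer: 4/7259 ≈ 0.00055104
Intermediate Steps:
z = 9/4 (z = 3*1 - 3*1/4 = 3 - 3/4 = 9/4 ≈ 2.2500)
P = -17/2 (P = -4 + (9/4)*(-2) = -4 - 9/2 = -17/2 ≈ -8.5000)
R(J) = J*(-205 + J) (R(J) = (J + 0)*(-205 + J) = J*(-205 + J))
1/R(P) = 1/(-17*(-205 - 17/2)/2) = 1/(-17/2*(-427/2)) = 1/(7259/4) = 4/7259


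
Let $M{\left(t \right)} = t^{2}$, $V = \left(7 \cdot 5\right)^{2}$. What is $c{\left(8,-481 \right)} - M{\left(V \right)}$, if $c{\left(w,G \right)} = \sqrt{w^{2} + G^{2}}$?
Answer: $-1500625 + 5 \sqrt{9257} \approx -1.5001 \cdot 10^{6}$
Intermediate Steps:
$V = 1225$ ($V = 35^{2} = 1225$)
$c{\left(w,G \right)} = \sqrt{G^{2} + w^{2}}$
$c{\left(8,-481 \right)} - M{\left(V \right)} = \sqrt{\left(-481\right)^{2} + 8^{2}} - 1225^{2} = \sqrt{231361 + 64} - 1500625 = \sqrt{231425} - 1500625 = 5 \sqrt{9257} - 1500625 = -1500625 + 5 \sqrt{9257}$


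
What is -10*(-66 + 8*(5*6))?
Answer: -1740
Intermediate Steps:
-10*(-66 + 8*(5*6)) = -10*(-66 + 8*30) = -10*(-66 + 240) = -10*174 = -1740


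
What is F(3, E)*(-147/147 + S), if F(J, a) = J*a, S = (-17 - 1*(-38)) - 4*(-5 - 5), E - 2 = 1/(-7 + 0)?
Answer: 2340/7 ≈ 334.29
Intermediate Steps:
E = 13/7 (E = 2 + 1/(-7 + 0) = 2 + 1/(-7) = 2 - ⅐ = 13/7 ≈ 1.8571)
S = 61 (S = (-17 + 38) - 4*(-10) = 21 - 1*(-40) = 21 + 40 = 61)
F(3, E)*(-147/147 + S) = (3*(13/7))*(-147/147 + 61) = 39*(-147*1/147 + 61)/7 = 39*(-1 + 61)/7 = (39/7)*60 = 2340/7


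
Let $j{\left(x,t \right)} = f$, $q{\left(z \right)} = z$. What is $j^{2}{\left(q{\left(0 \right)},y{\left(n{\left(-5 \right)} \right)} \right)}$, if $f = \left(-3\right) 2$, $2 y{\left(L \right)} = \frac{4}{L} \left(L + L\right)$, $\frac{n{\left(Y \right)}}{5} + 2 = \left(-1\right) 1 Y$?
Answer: $36$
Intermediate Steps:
$n{\left(Y \right)} = -10 - 5 Y$ ($n{\left(Y \right)} = -10 + 5 \left(-1\right) 1 Y = -10 + 5 \left(- Y\right) = -10 - 5 Y$)
$y{\left(L \right)} = 4$ ($y{\left(L \right)} = \frac{\frac{4}{L} \left(L + L\right)}{2} = \frac{\frac{4}{L} 2 L}{2} = \frac{1}{2} \cdot 8 = 4$)
$f = -6$
$j{\left(x,t \right)} = -6$
$j^{2}{\left(q{\left(0 \right)},y{\left(n{\left(-5 \right)} \right)} \right)} = \left(-6\right)^{2} = 36$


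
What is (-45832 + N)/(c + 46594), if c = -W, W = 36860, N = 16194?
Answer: -14819/4867 ≈ -3.0448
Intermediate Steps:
c = -36860 (c = -1*36860 = -36860)
(-45832 + N)/(c + 46594) = (-45832 + 16194)/(-36860 + 46594) = -29638/9734 = -29638*1/9734 = -14819/4867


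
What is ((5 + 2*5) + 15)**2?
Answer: 900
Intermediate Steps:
((5 + 2*5) + 15)**2 = ((5 + 10) + 15)**2 = (15 + 15)**2 = 30**2 = 900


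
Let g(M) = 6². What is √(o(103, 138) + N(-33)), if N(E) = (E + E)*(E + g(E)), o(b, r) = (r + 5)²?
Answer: √20251 ≈ 142.31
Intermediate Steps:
g(M) = 36
o(b, r) = (5 + r)²
N(E) = 2*E*(36 + E) (N(E) = (E + E)*(E + 36) = (2*E)*(36 + E) = 2*E*(36 + E))
√(o(103, 138) + N(-33)) = √((5 + 138)² + 2*(-33)*(36 - 33)) = √(143² + 2*(-33)*3) = √(20449 - 198) = √20251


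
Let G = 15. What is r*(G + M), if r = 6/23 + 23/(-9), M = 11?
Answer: -12350/207 ≈ -59.662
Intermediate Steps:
r = -475/207 (r = 6*(1/23) + 23*(-⅑) = 6/23 - 23/9 = -475/207 ≈ -2.2947)
r*(G + M) = -475*(15 + 11)/207 = -475/207*26 = -12350/207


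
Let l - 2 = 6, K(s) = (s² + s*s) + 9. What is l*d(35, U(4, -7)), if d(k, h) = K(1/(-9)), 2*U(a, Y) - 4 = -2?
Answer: 5848/81 ≈ 72.198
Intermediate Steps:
U(a, Y) = 1 (U(a, Y) = 2 + (½)*(-2) = 2 - 1 = 1)
K(s) = 9 + 2*s² (K(s) = (s² + s²) + 9 = 2*s² + 9 = 9 + 2*s²)
d(k, h) = 731/81 (d(k, h) = 9 + 2*(1/(-9))² = 9 + 2*(-⅑)² = 9 + 2*(1/81) = 9 + 2/81 = 731/81)
l = 8 (l = 2 + 6 = 8)
l*d(35, U(4, -7)) = 8*(731/81) = 5848/81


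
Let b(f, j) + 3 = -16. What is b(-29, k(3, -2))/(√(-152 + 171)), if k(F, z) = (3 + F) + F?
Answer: -√19 ≈ -4.3589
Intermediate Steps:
k(F, z) = 3 + 2*F
b(f, j) = -19 (b(f, j) = -3 - 16 = -19)
b(-29, k(3, -2))/(√(-152 + 171)) = -19/√(-152 + 171) = -19*√19/19 = -√19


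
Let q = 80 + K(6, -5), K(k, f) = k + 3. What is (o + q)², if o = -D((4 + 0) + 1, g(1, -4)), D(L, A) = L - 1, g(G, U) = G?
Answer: 7225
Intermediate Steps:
K(k, f) = 3 + k
D(L, A) = -1 + L
q = 89 (q = 80 + (3 + 6) = 80 + 9 = 89)
o = -4 (o = -(-1 + ((4 + 0) + 1)) = -(-1 + (4 + 1)) = -(-1 + 5) = -1*4 = -4)
(o + q)² = (-4 + 89)² = 85² = 7225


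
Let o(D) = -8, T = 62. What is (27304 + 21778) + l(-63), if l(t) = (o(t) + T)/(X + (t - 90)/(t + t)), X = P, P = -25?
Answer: 1815950/37 ≈ 49080.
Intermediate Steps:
X = -25
l(t) = 54/(-25 + (-90 + t)/(2*t)) (l(t) = (-8 + 62)/(-25 + (t - 90)/(t + t)) = 54/(-25 + (-90 + t)/((2*t))) = 54/(-25 + (-90 + t)*(1/(2*t))) = 54/(-25 + (-90 + t)/(2*t)))
(27304 + 21778) + l(-63) = (27304 + 21778) - 108*(-63)/(90 + 49*(-63)) = 49082 - 108*(-63)/(90 - 3087) = 49082 - 108*(-63)/(-2997) = 49082 - 108*(-63)*(-1/2997) = 49082 - 84/37 = 1815950/37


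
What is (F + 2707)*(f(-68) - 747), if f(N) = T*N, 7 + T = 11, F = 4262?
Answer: -7101411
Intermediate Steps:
T = 4 (T = -7 + 11 = 4)
f(N) = 4*N
(F + 2707)*(f(-68) - 747) = (4262 + 2707)*(4*(-68) - 747) = 6969*(-272 - 747) = 6969*(-1019) = -7101411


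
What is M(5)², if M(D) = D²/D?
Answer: 25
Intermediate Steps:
M(D) = D
M(5)² = 5² = 25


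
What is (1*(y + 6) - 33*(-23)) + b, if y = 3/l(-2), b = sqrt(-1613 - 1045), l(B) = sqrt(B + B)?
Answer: 765 - 3*I/2 + I*sqrt(2658) ≈ 765.0 + 50.056*I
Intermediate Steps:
l(B) = sqrt(2)*sqrt(B) (l(B) = sqrt(2*B) = sqrt(2)*sqrt(B))
b = I*sqrt(2658) (b = sqrt(-2658) = I*sqrt(2658) ≈ 51.556*I)
y = -3*I/2 (y = 3/((sqrt(2)*sqrt(-2))) = 3/((sqrt(2)*(I*sqrt(2)))) = 3/((2*I)) = 3*(-I/2) = -3*I/2 ≈ -1.5*I)
(1*(y + 6) - 33*(-23)) + b = (1*(-3*I/2 + 6) - 33*(-23)) + I*sqrt(2658) = (1*(6 - 3*I/2) + 759) + I*sqrt(2658) = ((6 - 3*I/2) + 759) + I*sqrt(2658) = (765 - 3*I/2) + I*sqrt(2658) = 765 - 3*I/2 + I*sqrt(2658)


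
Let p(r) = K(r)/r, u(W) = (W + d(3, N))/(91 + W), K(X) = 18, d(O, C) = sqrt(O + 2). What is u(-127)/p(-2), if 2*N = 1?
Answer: -127/324 + sqrt(5)/324 ≈ -0.38507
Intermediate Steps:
N = 1/2 (N = (1/2)*1 = 1/2 ≈ 0.50000)
d(O, C) = sqrt(2 + O)
u(W) = (W + sqrt(5))/(91 + W) (u(W) = (W + sqrt(2 + 3))/(91 + W) = (W + sqrt(5))/(91 + W))
p(r) = 18/r
u(-127)/p(-2) = ((-127 + sqrt(5))/(91 - 127))/((18/(-2))) = ((-127 + sqrt(5))/(-36))/((18*(-1/2))) = -(-127 + sqrt(5))/36/(-9) = (127/36 - sqrt(5)/36)*(-1/9) = -127/324 + sqrt(5)/324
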